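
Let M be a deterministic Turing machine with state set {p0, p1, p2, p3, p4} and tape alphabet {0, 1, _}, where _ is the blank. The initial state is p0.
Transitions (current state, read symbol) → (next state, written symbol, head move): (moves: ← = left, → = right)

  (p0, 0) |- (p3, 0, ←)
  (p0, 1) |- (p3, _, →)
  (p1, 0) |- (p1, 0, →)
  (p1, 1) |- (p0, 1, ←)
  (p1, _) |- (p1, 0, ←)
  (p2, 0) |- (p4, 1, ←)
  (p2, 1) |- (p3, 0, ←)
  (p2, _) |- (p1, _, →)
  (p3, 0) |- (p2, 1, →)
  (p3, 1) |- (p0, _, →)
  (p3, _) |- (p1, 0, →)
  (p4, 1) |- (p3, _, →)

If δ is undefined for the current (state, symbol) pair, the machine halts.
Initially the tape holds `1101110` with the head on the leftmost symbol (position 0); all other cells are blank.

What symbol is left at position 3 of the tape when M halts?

_

state=p0 head=0 tape=[1]101110__   (p0,1)→(p3,_,→)
state=p3 head=1 tape=_[1]01110__   (p3,1)→(p0,_,→)
state=p0 head=2 tape=__[0]1110__   (p0,0)→(p3,0,←)
state=p3 head=1 tape=_[_]01110__   (p3,_)→(p1,0,→)
state=p1 head=2 tape=_0[0]1110__   (p1,0)→(p1,0,→)
state=p1 head=3 tape=_00[1]110__   (p1,1)→(p0,1,←)
state=p0 head=2 tape=_0[0]1110__   (p0,0)→(p3,0,←)
state=p3 head=1 tape=_[0]01110__   (p3,0)→(p2,1,→)
state=p2 head=2 tape=_1[0]1110__   (p2,0)→(p4,1,←)
state=p4 head=1 tape=_[1]11110__   (p4,1)→(p3,_,→)
state=p3 head=2 tape=__[1]1110__   (p3,1)→(p0,_,→)
state=p0 head=3 tape=___[1]110__   (p0,1)→(p3,_,→)
state=p3 head=4 tape=____[1]10__   (p3,1)→(p0,_,→)
state=p0 head=5 tape=_____[1]0__   (p0,1)→(p3,_,→)
state=p3 head=6 tape=______[0]__   (p3,0)→(p2,1,→)
state=p2 head=7 tape=______1[_]_   (p2,_)→(p1,_,→)
state=p1 head=8 tape=______1_[_]   (p1,_)→(p1,0,←)
state=p1 head=7 tape=______1[_]0   (p1,_)→(p1,0,←)
state=p1 head=6 tape=______[1]00   (p1,1)→(p0,1,←)
state=p0 head=5 tape=_____[_]100
Cell 3 holds _ when M halts.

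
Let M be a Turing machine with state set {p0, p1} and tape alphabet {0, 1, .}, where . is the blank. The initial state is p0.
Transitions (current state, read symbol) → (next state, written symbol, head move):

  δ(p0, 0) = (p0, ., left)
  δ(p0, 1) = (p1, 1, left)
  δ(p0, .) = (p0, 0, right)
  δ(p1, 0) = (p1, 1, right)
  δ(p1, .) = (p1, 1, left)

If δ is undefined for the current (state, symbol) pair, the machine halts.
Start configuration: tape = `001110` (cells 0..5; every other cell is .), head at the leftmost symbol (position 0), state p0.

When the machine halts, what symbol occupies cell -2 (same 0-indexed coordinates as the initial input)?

state=p0 head=0 tape=..[0]01110   (p0,0)→(p0,.,left)
state=p0 head=-1 tape=.[.].01110   (p0,.)→(p0,0,right)
state=p0 head=0 tape=.0[.]01110   (p0,.)→(p0,0,right)
state=p0 head=1 tape=.00[0]1110   (p0,0)→(p0,.,left)
state=p0 head=0 tape=.0[0].1110   (p0,0)→(p0,.,left)
state=p0 head=-1 tape=.[0]..1110   (p0,0)→(p0,.,left)
state=p0 head=-2 tape=[.]...1110   (p0,.)→(p0,0,right)
state=p0 head=-1 tape=0[.]..1110   (p0,.)→(p0,0,right)
state=p0 head=0 tape=00[.].1110   (p0,.)→(p0,0,right)
state=p0 head=1 tape=000[.]1110   (p0,.)→(p0,0,right)
state=p0 head=2 tape=0000[1]110   (p0,1)→(p1,1,left)
state=p1 head=1 tape=000[0]1110   (p1,0)→(p1,1,right)
state=p1 head=2 tape=0001[1]110
Cell -2 holds 0 when M halts.

0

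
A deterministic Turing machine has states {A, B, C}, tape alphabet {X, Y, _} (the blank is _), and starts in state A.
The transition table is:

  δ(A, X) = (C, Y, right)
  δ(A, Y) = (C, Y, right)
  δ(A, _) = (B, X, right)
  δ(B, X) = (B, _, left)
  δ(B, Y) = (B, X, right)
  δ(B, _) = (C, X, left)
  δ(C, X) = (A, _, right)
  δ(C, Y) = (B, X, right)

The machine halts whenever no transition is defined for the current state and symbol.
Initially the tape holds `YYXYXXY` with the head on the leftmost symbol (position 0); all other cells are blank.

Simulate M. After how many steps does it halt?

state=A head=0 tape=[Y]YXYXXY   (A,Y)→(C,Y,right)
state=C head=1 tape=Y[Y]XYXXY   (C,Y)→(B,X,right)
state=B head=2 tape=YX[X]YXXY   (B,X)→(B,_,left)
state=B head=1 tape=Y[X]_YXXY   (B,X)→(B,_,left)
state=B head=0 tape=[Y]__YXXY   (B,Y)→(B,X,right)
state=B head=1 tape=X[_]_YXXY   (B,_)→(C,X,left)
state=C head=0 tape=[X]X_YXXY   (C,X)→(A,_,right)
state=A head=1 tape=_[X]_YXXY   (A,X)→(C,Y,right)
state=C head=2 tape=_Y[_]YXXY
M halts after 8 transitions.

8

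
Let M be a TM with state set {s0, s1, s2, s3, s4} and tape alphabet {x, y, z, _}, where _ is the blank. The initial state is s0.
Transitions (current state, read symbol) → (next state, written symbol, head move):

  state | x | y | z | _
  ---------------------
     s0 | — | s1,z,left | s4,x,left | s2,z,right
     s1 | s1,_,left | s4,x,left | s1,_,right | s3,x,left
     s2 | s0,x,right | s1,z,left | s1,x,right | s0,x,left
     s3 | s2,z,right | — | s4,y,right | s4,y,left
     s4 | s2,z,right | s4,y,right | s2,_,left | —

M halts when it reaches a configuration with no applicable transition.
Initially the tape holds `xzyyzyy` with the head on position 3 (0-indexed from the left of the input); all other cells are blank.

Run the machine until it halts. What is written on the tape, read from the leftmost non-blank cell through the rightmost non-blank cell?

yx_zxzy

state=s0 head=3 tape=_xzy[y]zyy   (s0,y)→(s1,z,left)
state=s1 head=2 tape=_xz[y]zzyy   (s1,y)→(s4,x,left)
state=s4 head=1 tape=_x[z]xzzyy   (s4,z)→(s2,_,left)
state=s2 head=0 tape=_[x]_xzzyy   (s2,x)→(s0,x,right)
state=s0 head=1 tape=_x[_]xzzyy   (s0,_)→(s2,z,right)
state=s2 head=2 tape=_xz[x]zzyy   (s2,x)→(s0,x,right)
state=s0 head=3 tape=_xzx[z]zyy   (s0,z)→(s4,x,left)
state=s4 head=2 tape=_xz[x]xzyy   (s4,x)→(s2,z,right)
state=s2 head=3 tape=_xzz[x]zyy   (s2,x)→(s0,x,right)
state=s0 head=4 tape=_xzzx[z]yy   (s0,z)→(s4,x,left)
state=s4 head=3 tape=_xzz[x]xyy   (s4,x)→(s2,z,right)
state=s2 head=4 tape=_xzzz[x]yy   (s2,x)→(s0,x,right)
state=s0 head=5 tape=_xzzzx[y]y   (s0,y)→(s1,z,left)
state=s1 head=4 tape=_xzzz[x]zy   (s1,x)→(s1,_,left)
state=s1 head=3 tape=_xzz[z]_zy   (s1,z)→(s1,_,right)
state=s1 head=4 tape=_xzz_[_]zy   (s1,_)→(s3,x,left)
state=s3 head=3 tape=_xzz[_]xzy   (s3,_)→(s4,y,left)
state=s4 head=2 tape=_xz[z]yxzy   (s4,z)→(s2,_,left)
state=s2 head=1 tape=_x[z]_yxzy   (s2,z)→(s1,x,right)
state=s1 head=2 tape=_xx[_]yxzy   (s1,_)→(s3,x,left)
state=s3 head=1 tape=_x[x]xyxzy   (s3,x)→(s2,z,right)
state=s2 head=2 tape=_xz[x]yxzy   (s2,x)→(s0,x,right)
state=s0 head=3 tape=_xzx[y]xzy   (s0,y)→(s1,z,left)
state=s1 head=2 tape=_xz[x]zxzy   (s1,x)→(s1,_,left)
state=s1 head=1 tape=_x[z]_zxzy   (s1,z)→(s1,_,right)
state=s1 head=2 tape=_x_[_]zxzy   (s1,_)→(s3,x,left)
state=s3 head=1 tape=_x[_]xzxzy   (s3,_)→(s4,y,left)
state=s4 head=0 tape=_[x]yxzxzy   (s4,x)→(s2,z,right)
state=s2 head=1 tape=_z[y]xzxzy   (s2,y)→(s1,z,left)
state=s1 head=0 tape=_[z]zxzxzy   (s1,z)→(s1,_,right)
state=s1 head=1 tape=__[z]xzxzy   (s1,z)→(s1,_,right)
state=s1 head=2 tape=___[x]zxzy   (s1,x)→(s1,_,left)
state=s1 head=1 tape=__[_]_zxzy   (s1,_)→(s3,x,left)
state=s3 head=0 tape=_[_]x_zxzy   (s3,_)→(s4,y,left)
state=s4 head=-1 tape=[_]yx_zxzy
The non-blank tape span at halt is yx_zxzy.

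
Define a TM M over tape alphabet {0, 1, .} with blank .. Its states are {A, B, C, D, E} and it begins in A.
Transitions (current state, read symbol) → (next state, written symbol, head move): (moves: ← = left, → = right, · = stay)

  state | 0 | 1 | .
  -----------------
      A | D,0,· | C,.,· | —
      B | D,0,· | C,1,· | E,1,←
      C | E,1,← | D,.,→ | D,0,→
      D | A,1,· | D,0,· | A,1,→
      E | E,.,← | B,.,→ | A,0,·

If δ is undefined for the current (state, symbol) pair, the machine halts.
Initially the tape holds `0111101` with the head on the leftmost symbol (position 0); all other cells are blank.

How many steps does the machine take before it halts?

A | [0]111101..   read 0 → write 0, move ·, go to D
D | [0]111101..   read 0 → write 1, move ·, go to A
A | [1]111101..   read 1 → write ., move ·, go to C
C | [.]111101..   read . → write 0, move →, go to D
D | 0[1]11101..   read 1 → write 0, move ·, go to D
D | 0[0]11101..   read 0 → write 1, move ·, go to A
A | 0[1]11101..   read 1 → write ., move ·, go to C
C | 0[.]11101..   read . → write 0, move →, go to D
D | 00[1]1101..   read 1 → write 0, move ·, go to D
D | 00[0]1101..   read 0 → write 1, move ·, go to A
A | 00[1]1101..   read 1 → write ., move ·, go to C
C | 00[.]1101..   read . → write 0, move →, go to D
D | 000[1]101..   read 1 → write 0, move ·, go to D
D | 000[0]101..   read 0 → write 1, move ·, go to A
A | 000[1]101..   read 1 → write ., move ·, go to C
C | 000[.]101..   read . → write 0, move →, go to D
D | 0000[1]01..   read 1 → write 0, move ·, go to D
D | 0000[0]01..   read 0 → write 1, move ·, go to A
A | 0000[1]01..   read 1 → write ., move ·, go to C
C | 0000[.]01..   read . → write 0, move →, go to D
D | 00000[0]1..   read 0 → write 1, move ·, go to A
A | 00000[1]1..   read 1 → write ., move ·, go to C
C | 00000[.]1..   read . → write 0, move →, go to D
D | 000000[1]..   read 1 → write 0, move ·, go to D
D | 000000[0]..   read 0 → write 1, move ·, go to A
A | 000000[1]..   read 1 → write ., move ·, go to C
C | 000000[.]..   read . → write 0, move →, go to D
D | 0000000[.].   read . → write 1, move →, go to A
A | 00000001[.]
M halts after 28 transitions.

28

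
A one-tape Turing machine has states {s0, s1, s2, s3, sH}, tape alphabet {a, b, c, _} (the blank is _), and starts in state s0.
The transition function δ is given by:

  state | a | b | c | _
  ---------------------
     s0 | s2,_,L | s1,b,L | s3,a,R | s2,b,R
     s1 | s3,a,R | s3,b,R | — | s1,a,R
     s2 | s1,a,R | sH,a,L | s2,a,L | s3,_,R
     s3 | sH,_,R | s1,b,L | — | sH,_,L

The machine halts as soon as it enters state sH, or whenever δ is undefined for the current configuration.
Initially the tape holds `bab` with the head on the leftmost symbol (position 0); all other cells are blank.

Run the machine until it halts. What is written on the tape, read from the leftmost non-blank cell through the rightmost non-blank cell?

state=s0 head=0 tape=_[b]ab   (s0,b)→(s1,b,L)
state=s1 head=-1 tape=[_]bab   (s1,_)→(s1,a,R)
state=s1 head=0 tape=a[b]ab   (s1,b)→(s3,b,R)
state=s3 head=1 tape=ab[a]b   (s3,a)→(sH,_,R)
state=sH head=2 tape=ab_[b]
The non-blank tape span at halt is ab_b.

ab_b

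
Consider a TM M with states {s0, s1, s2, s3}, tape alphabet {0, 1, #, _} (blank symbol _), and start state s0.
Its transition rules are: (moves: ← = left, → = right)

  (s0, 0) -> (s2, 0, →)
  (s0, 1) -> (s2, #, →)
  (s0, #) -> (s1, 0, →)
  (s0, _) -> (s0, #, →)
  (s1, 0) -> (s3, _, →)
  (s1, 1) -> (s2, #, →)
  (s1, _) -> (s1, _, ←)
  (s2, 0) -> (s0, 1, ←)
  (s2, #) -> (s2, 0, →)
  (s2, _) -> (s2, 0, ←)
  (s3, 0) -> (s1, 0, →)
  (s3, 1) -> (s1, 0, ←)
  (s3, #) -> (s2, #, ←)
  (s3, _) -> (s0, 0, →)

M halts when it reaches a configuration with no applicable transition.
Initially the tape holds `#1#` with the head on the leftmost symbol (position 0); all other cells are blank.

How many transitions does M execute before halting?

14

s0 | [#]1#__   read # → write 0, move →, go to s1
s1 | 0[1]#__   read 1 → write #, move →, go to s2
s2 | 0#[#]__   read # → write 0, move →, go to s2
s2 | 0#0[_]_   read _ → write 0, move ←, go to s2
s2 | 0#[0]0_   read 0 → write 1, move ←, go to s0
s0 | 0[#]10_   read # → write 0, move →, go to s1
s1 | 00[1]0_   read 1 → write #, move →, go to s2
s2 | 00#[0]_   read 0 → write 1, move ←, go to s0
s0 | 00[#]1_   read # → write 0, move →, go to s1
s1 | 000[1]_   read 1 → write #, move →, go to s2
s2 | 000#[_]   read _ → write 0, move ←, go to s2
s2 | 000[#]0   read # → write 0, move →, go to s2
s2 | 0000[0]   read 0 → write 1, move ←, go to s0
s0 | 000[0]1   read 0 → write 0, move →, go to s2
s2 | 0000[1]
M halts after 14 transitions.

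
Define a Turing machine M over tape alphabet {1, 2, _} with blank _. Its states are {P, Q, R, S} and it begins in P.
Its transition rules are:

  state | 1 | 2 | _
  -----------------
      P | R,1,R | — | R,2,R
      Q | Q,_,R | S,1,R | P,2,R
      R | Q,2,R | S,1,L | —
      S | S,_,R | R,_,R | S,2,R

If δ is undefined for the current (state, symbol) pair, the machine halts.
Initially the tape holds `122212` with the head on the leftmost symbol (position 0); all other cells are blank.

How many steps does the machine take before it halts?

10

state=P head=0 tape=[1]22212_   (P,1)→(R,1,R)
state=R head=1 tape=1[2]2212_   (R,2)→(S,1,L)
state=S head=0 tape=[1]12212_   (S,1)→(S,_,R)
state=S head=1 tape=_[1]2212_   (S,1)→(S,_,R)
state=S head=2 tape=__[2]212_   (S,2)→(R,_,R)
state=R head=3 tape=___[2]12_   (R,2)→(S,1,L)
state=S head=2 tape=__[_]112_   (S,_)→(S,2,R)
state=S head=3 tape=__2[1]12_   (S,1)→(S,_,R)
state=S head=4 tape=__2_[1]2_   (S,1)→(S,_,R)
state=S head=5 tape=__2__[2]_   (S,2)→(R,_,R)
state=R head=6 tape=__2___[_]
M halts after 10 transitions.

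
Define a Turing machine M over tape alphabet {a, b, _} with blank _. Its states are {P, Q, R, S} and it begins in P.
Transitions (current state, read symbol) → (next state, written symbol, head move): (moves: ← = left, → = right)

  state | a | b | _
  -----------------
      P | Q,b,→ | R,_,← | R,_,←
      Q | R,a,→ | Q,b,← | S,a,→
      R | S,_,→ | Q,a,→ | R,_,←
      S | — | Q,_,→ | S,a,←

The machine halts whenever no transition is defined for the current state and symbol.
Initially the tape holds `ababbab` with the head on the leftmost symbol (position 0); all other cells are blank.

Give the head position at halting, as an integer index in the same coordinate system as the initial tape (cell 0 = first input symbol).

P | _[a]babbab__   read a → write b, move →, go to Q
Q | _b[b]abbab__   read b → write b, move ←, go to Q
Q | _[b]babbab__   read b → write b, move ←, go to Q
Q | [_]bbabbab__   read _ → write a, move →, go to S
S | a[b]babbab__   read b → write _, move →, go to Q
Q | a_[b]abbab__   read b → write b, move ←, go to Q
Q | a[_]babbab__   read _ → write a, move →, go to S
S | aa[b]abbab__   read b → write _, move →, go to Q
Q | aa_[a]bbab__   read a → write a, move →, go to R
R | aa_a[b]bab__   read b → write a, move →, go to Q
Q | aa_aa[b]ab__   read b → write b, move ←, go to Q
Q | aa_a[a]bab__   read a → write a, move →, go to R
R | aa_aa[b]ab__   read b → write a, move →, go to Q
Q | aa_aaa[a]b__   read a → write a, move →, go to R
R | aa_aaaa[b]__   read b → write a, move →, go to Q
Q | aa_aaaaa[_]_   read _ → write a, move →, go to S
S | aa_aaaaaa[_]   read _ → write a, move ←, go to S
S | aa_aaaaa[a]a
At halt the head is at cell 7.

7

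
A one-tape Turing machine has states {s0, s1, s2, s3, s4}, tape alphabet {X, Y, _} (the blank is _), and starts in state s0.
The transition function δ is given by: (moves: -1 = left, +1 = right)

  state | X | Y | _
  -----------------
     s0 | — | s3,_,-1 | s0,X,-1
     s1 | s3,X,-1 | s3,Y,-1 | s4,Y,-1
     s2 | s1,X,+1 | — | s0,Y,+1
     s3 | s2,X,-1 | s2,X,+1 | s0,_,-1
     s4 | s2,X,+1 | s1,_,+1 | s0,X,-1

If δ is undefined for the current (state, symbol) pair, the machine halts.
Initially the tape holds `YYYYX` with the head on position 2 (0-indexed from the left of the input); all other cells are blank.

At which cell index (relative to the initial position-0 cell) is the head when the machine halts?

4

state=s0 head=2 tape=YY[Y]YX   (s0,Y)→(s3,_,-1)
state=s3 head=1 tape=Y[Y]_YX   (s3,Y)→(s2,X,+1)
state=s2 head=2 tape=YX[_]YX   (s2,_)→(s0,Y,+1)
state=s0 head=3 tape=YXY[Y]X   (s0,Y)→(s3,_,-1)
state=s3 head=2 tape=YX[Y]_X   (s3,Y)→(s2,X,+1)
state=s2 head=3 tape=YXX[_]X   (s2,_)→(s0,Y,+1)
state=s0 head=4 tape=YXXY[X]
At halt the head is at cell 4.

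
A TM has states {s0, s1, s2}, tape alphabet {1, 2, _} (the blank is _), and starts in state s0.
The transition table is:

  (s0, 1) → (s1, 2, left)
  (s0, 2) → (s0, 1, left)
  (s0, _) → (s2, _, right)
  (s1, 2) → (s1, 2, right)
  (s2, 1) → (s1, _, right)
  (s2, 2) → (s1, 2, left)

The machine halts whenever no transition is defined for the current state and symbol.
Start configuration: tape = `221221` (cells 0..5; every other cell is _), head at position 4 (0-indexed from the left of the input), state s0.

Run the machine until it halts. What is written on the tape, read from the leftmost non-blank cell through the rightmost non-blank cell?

222111

s0 | 2212[2]1   read 2 → write 1, move left, go to s0
s0 | 221[2]11   read 2 → write 1, move left, go to s0
s0 | 22[1]111   read 1 → write 2, move left, go to s1
s1 | 2[2]2111   read 2 → write 2, move right, go to s1
s1 | 22[2]111   read 2 → write 2, move right, go to s1
s1 | 222[1]11
The non-blank tape span at halt is 222111.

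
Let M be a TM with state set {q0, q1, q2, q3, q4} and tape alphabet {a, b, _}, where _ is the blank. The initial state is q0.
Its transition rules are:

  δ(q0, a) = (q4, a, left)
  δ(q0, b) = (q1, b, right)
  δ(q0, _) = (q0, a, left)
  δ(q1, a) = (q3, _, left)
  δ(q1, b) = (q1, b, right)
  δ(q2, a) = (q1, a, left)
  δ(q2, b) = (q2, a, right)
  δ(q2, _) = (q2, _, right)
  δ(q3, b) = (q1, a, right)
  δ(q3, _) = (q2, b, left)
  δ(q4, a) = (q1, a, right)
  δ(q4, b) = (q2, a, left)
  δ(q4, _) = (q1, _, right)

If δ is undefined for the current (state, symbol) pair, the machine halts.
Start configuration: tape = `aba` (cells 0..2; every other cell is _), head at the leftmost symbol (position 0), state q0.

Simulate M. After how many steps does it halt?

q0 | __[a]ba   read a → write a, move left, go to q4
q4 | _[_]aba   read _ → write _, move right, go to q1
q1 | __[a]ba   read a → write _, move left, go to q3
q3 | _[_]_ba   read _ → write b, move left, go to q2
q2 | [_]b_ba   read _ → write _, move right, go to q2
q2 | _[b]_ba   read b → write a, move right, go to q2
q2 | _a[_]ba   read _ → write _, move right, go to q2
q2 | _a_[b]a   read b → write a, move right, go to q2
q2 | _a_a[a]   read a → write a, move left, go to q1
q1 | _a_[a]a   read a → write _, move left, go to q3
q3 | _a[_]_a   read _ → write b, move left, go to q2
q2 | _[a]b_a   read a → write a, move left, go to q1
q1 | [_]ab_a
M halts after 12 transitions.

12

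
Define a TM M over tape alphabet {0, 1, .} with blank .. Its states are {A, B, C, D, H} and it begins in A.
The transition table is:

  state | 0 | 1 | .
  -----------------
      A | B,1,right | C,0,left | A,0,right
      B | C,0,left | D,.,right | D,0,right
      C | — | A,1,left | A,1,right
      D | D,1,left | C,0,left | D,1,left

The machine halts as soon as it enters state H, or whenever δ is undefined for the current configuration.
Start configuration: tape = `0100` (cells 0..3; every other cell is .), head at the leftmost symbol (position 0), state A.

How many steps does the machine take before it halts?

25

state=A head=0 tape=...[0]100   (A,0)→(B,1,right)
state=B head=1 tape=...1[1]00   (B,1)→(D,.,right)
state=D head=2 tape=...1.[0]0   (D,0)→(D,1,left)
state=D head=1 tape=...1[.]10   (D,.)→(D,1,left)
state=D head=0 tape=...[1]110   (D,1)→(C,0,left)
state=C head=-1 tape=..[.]0110   (C,.)→(A,1,right)
state=A head=0 tape=..1[0]110   (A,0)→(B,1,right)
state=B head=1 tape=..11[1]10   (B,1)→(D,.,right)
state=D head=2 tape=..11.[1]0   (D,1)→(C,0,left)
state=C head=1 tape=..11[.]00   (C,.)→(A,1,right)
state=A head=2 tape=..111[0]0   (A,0)→(B,1,right)
state=B head=3 tape=..1111[0]   (B,0)→(C,0,left)
state=C head=2 tape=..111[1]0   (C,1)→(A,1,left)
state=A head=1 tape=..11[1]10   (A,1)→(C,0,left)
state=C head=0 tape=..1[1]010   (C,1)→(A,1,left)
state=A head=-1 tape=..[1]1010   (A,1)→(C,0,left)
state=C head=-2 tape=.[.]01010   (C,.)→(A,1,right)
state=A head=-1 tape=.1[0]1010   (A,0)→(B,1,right)
state=B head=0 tape=.11[1]010   (B,1)→(D,.,right)
state=D head=1 tape=.11.[0]10   (D,0)→(D,1,left)
state=D head=0 tape=.11[.]110   (D,.)→(D,1,left)
state=D head=-1 tape=.1[1]1110   (D,1)→(C,0,left)
state=C head=-2 tape=.[1]01110   (C,1)→(A,1,left)
state=A head=-3 tape=[.]101110   (A,.)→(A,0,right)
state=A head=-2 tape=0[1]01110   (A,1)→(C,0,left)
state=C head=-3 tape=[0]001110
M halts after 25 transitions.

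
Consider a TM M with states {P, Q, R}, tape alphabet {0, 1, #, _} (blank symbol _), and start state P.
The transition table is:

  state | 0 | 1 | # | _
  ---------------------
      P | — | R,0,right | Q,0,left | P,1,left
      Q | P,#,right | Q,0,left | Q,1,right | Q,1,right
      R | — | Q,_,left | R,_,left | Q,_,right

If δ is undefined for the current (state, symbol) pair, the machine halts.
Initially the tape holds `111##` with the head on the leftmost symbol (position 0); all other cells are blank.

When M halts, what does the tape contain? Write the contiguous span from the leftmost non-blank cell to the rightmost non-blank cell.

state=P head=0 tape=_[1]11##   (P,1)→(R,0,right)
state=R head=1 tape=_0[1]1##   (R,1)→(Q,_,left)
state=Q head=0 tape=_[0]_1##   (Q,0)→(P,#,right)
state=P head=1 tape=_#[_]1##   (P,_)→(P,1,left)
state=P head=0 tape=_[#]11##   (P,#)→(Q,0,left)
state=Q head=-1 tape=[_]011##   (Q,_)→(Q,1,right)
state=Q head=0 tape=1[0]11##   (Q,0)→(P,#,right)
state=P head=1 tape=1#[1]1##   (P,1)→(R,0,right)
state=R head=2 tape=1#0[1]##   (R,1)→(Q,_,left)
state=Q head=1 tape=1#[0]_##   (Q,0)→(P,#,right)
state=P head=2 tape=1##[_]##   (P,_)→(P,1,left)
state=P head=1 tape=1#[#]1##   (P,#)→(Q,0,left)
state=Q head=0 tape=1[#]01##   (Q,#)→(Q,1,right)
state=Q head=1 tape=11[0]1##   (Q,0)→(P,#,right)
state=P head=2 tape=11#[1]##   (P,1)→(R,0,right)
state=R head=3 tape=11#0[#]#   (R,#)→(R,_,left)
state=R head=2 tape=11#[0]_#
The non-blank tape span at halt is 11#0_#.

11#0_#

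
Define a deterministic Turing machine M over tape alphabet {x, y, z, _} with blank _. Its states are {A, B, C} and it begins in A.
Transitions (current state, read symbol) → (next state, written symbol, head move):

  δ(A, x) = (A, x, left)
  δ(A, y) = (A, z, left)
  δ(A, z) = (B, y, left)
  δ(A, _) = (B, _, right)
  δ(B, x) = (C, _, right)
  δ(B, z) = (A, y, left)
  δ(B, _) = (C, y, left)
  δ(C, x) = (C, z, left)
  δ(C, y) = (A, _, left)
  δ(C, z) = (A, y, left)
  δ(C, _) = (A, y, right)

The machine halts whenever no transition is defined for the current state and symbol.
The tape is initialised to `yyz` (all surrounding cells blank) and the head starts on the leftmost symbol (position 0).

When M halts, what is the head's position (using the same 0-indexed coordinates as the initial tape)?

0

state=A head=0 tape=_[y]yz   (A,y)→(A,z,left)
state=A head=-1 tape=[_]zyz   (A,_)→(B,_,right)
state=B head=0 tape=_[z]yz   (B,z)→(A,y,left)
state=A head=-1 tape=[_]yyz   (A,_)→(B,_,right)
state=B head=0 tape=_[y]yz
At halt the head is at cell 0.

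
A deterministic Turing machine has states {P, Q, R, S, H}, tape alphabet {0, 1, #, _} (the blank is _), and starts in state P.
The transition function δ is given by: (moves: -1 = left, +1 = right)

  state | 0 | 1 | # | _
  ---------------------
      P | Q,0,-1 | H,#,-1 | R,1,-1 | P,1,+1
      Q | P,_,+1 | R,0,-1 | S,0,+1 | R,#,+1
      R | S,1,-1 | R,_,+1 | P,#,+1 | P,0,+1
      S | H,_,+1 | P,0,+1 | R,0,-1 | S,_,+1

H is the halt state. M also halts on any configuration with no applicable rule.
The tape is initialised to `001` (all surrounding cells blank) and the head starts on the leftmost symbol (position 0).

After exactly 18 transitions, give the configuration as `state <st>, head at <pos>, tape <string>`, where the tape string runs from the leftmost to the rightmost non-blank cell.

P | ____[0]01   read 0 → write 0, move -1, go to Q
Q | ___[_]001   read _ → write #, move +1, go to R
R | ___#[0]01   read 0 → write 1, move -1, go to S
S | ___[#]101   read # → write 0, move -1, go to R
R | __[_]0101   read _ → write 0, move +1, go to P
P | __0[0]101   read 0 → write 0, move -1, go to Q
Q | __[0]0101   read 0 → write _, move +1, go to P
P | ___[0]101   read 0 → write 0, move -1, go to Q
Q | __[_]0101   read _ → write #, move +1, go to R
R | __#[0]101   read 0 → write 1, move -1, go to S
S | __[#]1101   read # → write 0, move -1, go to R
R | _[_]01101   read _ → write 0, move +1, go to P
P | _0[0]1101   read 0 → write 0, move -1, go to Q
Q | _[0]01101   read 0 → write _, move +1, go to P
P | __[0]1101   read 0 → write 0, move -1, go to Q
Q | _[_]01101   read _ → write #, move +1, go to R
R | _#[0]1101   read 0 → write 1, move -1, go to S
S | _[#]11101   read # → write 0, move -1, go to R
R | [_]011101
After 18 steps: state R, head at -4, tape 011101.

state R, head at -4, tape 011101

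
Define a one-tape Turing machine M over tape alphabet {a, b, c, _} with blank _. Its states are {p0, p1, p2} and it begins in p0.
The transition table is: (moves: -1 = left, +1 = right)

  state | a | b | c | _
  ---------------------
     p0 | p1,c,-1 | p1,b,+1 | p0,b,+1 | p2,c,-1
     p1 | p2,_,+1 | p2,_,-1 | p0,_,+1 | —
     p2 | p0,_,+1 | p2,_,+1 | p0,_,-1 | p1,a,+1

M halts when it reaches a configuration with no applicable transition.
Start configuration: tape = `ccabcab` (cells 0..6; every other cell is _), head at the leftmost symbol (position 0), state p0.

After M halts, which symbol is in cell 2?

_

p0 | [c]cabcab   read c → write b, move +1, go to p0
p0 | b[c]abcab   read c → write b, move +1, go to p0
p0 | bb[a]bcab   read a → write c, move -1, go to p1
p1 | b[b]cbcab   read b → write _, move -1, go to p2
p2 | [b]_cbcab   read b → write _, move +1, go to p2
p2 | _[_]cbcab   read _ → write a, move +1, go to p1
p1 | _a[c]bcab   read c → write _, move +1, go to p0
p0 | _a_[b]cab   read b → write b, move +1, go to p1
p1 | _a_b[c]ab   read c → write _, move +1, go to p0
p0 | _a_b_[a]b   read a → write c, move -1, go to p1
p1 | _a_b[_]cb
Cell 2 holds _ when M halts.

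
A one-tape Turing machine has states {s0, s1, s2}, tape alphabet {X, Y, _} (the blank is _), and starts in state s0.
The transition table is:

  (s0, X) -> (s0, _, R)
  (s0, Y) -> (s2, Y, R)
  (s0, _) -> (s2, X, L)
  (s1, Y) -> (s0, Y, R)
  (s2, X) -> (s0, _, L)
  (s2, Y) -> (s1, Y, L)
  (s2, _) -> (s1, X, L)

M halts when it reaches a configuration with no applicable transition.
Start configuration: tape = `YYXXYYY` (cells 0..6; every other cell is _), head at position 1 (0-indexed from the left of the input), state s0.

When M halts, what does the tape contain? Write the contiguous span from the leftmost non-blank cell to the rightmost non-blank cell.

YY__YYY_XX

s0 | Y[Y]XXYYY___   read Y → write Y, move R, go to s2
s2 | YY[X]XYYY___   read X → write _, move L, go to s0
s0 | Y[Y]_XYYY___   read Y → write Y, move R, go to s2
s2 | YY[_]XYYY___   read _ → write X, move L, go to s1
s1 | Y[Y]XXYYY___   read Y → write Y, move R, go to s0
s0 | YY[X]XYYY___   read X → write _, move R, go to s0
s0 | YY_[X]YYY___   read X → write _, move R, go to s0
s0 | YY__[Y]YY___   read Y → write Y, move R, go to s2
s2 | YY__Y[Y]Y___   read Y → write Y, move L, go to s1
s1 | YY__[Y]YY___   read Y → write Y, move R, go to s0
s0 | YY__Y[Y]Y___   read Y → write Y, move R, go to s2
s2 | YY__YY[Y]___   read Y → write Y, move L, go to s1
s1 | YY__Y[Y]Y___   read Y → write Y, move R, go to s0
s0 | YY__YY[Y]___   read Y → write Y, move R, go to s2
s2 | YY__YYY[_]__   read _ → write X, move L, go to s1
s1 | YY__YY[Y]X__   read Y → write Y, move R, go to s0
s0 | YY__YYY[X]__   read X → write _, move R, go to s0
s0 | YY__YYY_[_]_   read _ → write X, move L, go to s2
s2 | YY__YYY[_]X_   read _ → write X, move L, go to s1
s1 | YY__YY[Y]XX_   read Y → write Y, move R, go to s0
s0 | YY__YYY[X]X_   read X → write _, move R, go to s0
s0 | YY__YYY_[X]_   read X → write _, move R, go to s0
s0 | YY__YYY__[_]   read _ → write X, move L, go to s2
s2 | YY__YYY_[_]X   read _ → write X, move L, go to s1
s1 | YY__YYY[_]XX
The non-blank tape span at halt is YY__YYY_XX.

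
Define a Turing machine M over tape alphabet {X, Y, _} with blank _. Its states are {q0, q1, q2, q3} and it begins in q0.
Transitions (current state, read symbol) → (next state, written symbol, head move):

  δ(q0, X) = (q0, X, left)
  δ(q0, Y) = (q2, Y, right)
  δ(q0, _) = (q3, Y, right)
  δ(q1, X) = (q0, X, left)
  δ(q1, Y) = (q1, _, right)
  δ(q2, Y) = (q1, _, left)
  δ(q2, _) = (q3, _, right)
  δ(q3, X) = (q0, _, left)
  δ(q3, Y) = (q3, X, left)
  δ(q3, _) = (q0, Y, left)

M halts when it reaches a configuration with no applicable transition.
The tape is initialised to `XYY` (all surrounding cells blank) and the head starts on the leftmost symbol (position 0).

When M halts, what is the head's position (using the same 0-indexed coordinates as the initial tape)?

state=q0 head=0 tape=_[X]YY   (q0,X)→(q0,X,left)
state=q0 head=-1 tape=[_]XYY   (q0,_)→(q3,Y,right)
state=q3 head=0 tape=Y[X]YY   (q3,X)→(q0,_,left)
state=q0 head=-1 tape=[Y]_YY   (q0,Y)→(q2,Y,right)
state=q2 head=0 tape=Y[_]YY   (q2,_)→(q3,_,right)
state=q3 head=1 tape=Y_[Y]Y   (q3,Y)→(q3,X,left)
state=q3 head=0 tape=Y[_]XY   (q3,_)→(q0,Y,left)
state=q0 head=-1 tape=[Y]YXY   (q0,Y)→(q2,Y,right)
state=q2 head=0 tape=Y[Y]XY   (q2,Y)→(q1,_,left)
state=q1 head=-1 tape=[Y]_XY   (q1,Y)→(q1,_,right)
state=q1 head=0 tape=_[_]XY
At halt the head is at cell 0.

0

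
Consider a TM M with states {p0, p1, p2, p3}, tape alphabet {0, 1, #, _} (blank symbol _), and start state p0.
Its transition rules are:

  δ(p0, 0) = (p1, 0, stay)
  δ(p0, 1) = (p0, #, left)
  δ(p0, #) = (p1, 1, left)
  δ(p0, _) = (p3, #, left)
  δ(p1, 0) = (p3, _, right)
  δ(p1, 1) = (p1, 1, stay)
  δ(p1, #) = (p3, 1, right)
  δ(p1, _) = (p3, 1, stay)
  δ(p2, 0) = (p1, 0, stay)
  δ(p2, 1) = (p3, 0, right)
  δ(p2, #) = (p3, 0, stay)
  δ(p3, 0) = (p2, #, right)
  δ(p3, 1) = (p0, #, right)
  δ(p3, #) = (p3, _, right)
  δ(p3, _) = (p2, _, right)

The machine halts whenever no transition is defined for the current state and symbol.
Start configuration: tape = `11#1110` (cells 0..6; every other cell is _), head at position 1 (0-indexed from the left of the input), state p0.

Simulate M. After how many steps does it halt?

24

p0 | __1[1]#1110__   read 1 → write #, move left, go to p0
p0 | __[1]##1110__   read 1 → write #, move left, go to p0
p0 | _[_]###1110__   read _ → write #, move left, go to p3
p3 | [_]####1110__   read _ → write _, move right, go to p2
p2 | _[#]###1110__   read # → write 0, move stay, go to p3
p3 | _[0]###1110__   read 0 → write #, move right, go to p2
p2 | _#[#]##1110__   read # → write 0, move stay, go to p3
p3 | _#[0]##1110__   read 0 → write #, move right, go to p2
p2 | _##[#]#1110__   read # → write 0, move stay, go to p3
p3 | _##[0]#1110__   read 0 → write #, move right, go to p2
p2 | _###[#]1110__   read # → write 0, move stay, go to p3
p3 | _###[0]1110__   read 0 → write #, move right, go to p2
p2 | _####[1]110__   read 1 → write 0, move right, go to p3
p3 | _####0[1]10__   read 1 → write #, move right, go to p0
p0 | _####0#[1]0__   read 1 → write #, move left, go to p0
p0 | _####0[#]#0__   read # → write 1, move left, go to p1
p1 | _####[0]1#0__   read 0 → write _, move right, go to p3
p3 | _####_[1]#0__   read 1 → write #, move right, go to p0
p0 | _####_#[#]0__   read # → write 1, move left, go to p1
p1 | _####_[#]10__   read # → write 1, move right, go to p3
p3 | _####_1[1]0__   read 1 → write #, move right, go to p0
p0 | _####_1#[0]__   read 0 → write 0, move stay, go to p1
p1 | _####_1#[0]__   read 0 → write _, move right, go to p3
p3 | _####_1#_[_]_   read _ → write _, move right, go to p2
p2 | _####_1#__[_]
M halts after 24 transitions.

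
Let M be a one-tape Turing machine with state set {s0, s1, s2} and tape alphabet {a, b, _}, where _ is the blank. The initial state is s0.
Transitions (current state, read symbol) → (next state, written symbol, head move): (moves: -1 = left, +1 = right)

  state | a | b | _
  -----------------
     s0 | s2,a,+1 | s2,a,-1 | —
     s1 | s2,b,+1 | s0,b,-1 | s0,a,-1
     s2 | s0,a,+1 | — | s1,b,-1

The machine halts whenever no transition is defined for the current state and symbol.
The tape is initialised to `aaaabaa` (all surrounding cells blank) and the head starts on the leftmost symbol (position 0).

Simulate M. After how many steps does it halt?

11

state=s0 head=0 tape=[a]aaabaa_   (s0,a)→(s2,a,+1)
state=s2 head=1 tape=a[a]aabaa_   (s2,a)→(s0,a,+1)
state=s0 head=2 tape=aa[a]abaa_   (s0,a)→(s2,a,+1)
state=s2 head=3 tape=aaa[a]baa_   (s2,a)→(s0,a,+1)
state=s0 head=4 tape=aaaa[b]aa_   (s0,b)→(s2,a,-1)
state=s2 head=3 tape=aaa[a]aaa_   (s2,a)→(s0,a,+1)
state=s0 head=4 tape=aaaa[a]aa_   (s0,a)→(s2,a,+1)
state=s2 head=5 tape=aaaaa[a]a_   (s2,a)→(s0,a,+1)
state=s0 head=6 tape=aaaaaa[a]_   (s0,a)→(s2,a,+1)
state=s2 head=7 tape=aaaaaaa[_]   (s2,_)→(s1,b,-1)
state=s1 head=6 tape=aaaaaa[a]b   (s1,a)→(s2,b,+1)
state=s2 head=7 tape=aaaaaab[b]
M halts after 11 transitions.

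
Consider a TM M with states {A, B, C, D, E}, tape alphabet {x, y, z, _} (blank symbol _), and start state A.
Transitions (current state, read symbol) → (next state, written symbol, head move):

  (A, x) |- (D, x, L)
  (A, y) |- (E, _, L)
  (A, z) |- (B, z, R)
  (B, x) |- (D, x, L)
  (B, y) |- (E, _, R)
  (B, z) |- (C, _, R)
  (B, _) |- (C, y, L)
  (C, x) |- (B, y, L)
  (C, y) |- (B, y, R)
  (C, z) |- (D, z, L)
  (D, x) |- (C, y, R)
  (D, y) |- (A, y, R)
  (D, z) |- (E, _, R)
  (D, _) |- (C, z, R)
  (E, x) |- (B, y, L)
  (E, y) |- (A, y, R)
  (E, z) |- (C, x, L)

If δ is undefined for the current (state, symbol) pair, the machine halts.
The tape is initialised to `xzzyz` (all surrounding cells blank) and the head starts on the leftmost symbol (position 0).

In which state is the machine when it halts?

A | _[x]zzyz   read x → write x, move L, go to D
D | [_]xzzyz   read _ → write z, move R, go to C
C | z[x]zzyz   read x → write y, move L, go to B
B | [z]yzzyz   read z → write _, move R, go to C
C | _[y]zzyz   read y → write y, move R, go to B
B | _y[z]zyz   read z → write _, move R, go to C
C | _y_[z]yz   read z → write z, move L, go to D
D | _y[_]zyz   read _ → write z, move R, go to C
C | _yz[z]yz   read z → write z, move L, go to D
D | _y[z]zyz   read z → write _, move R, go to E
E | _y_[z]yz   read z → write x, move L, go to C
C | _y[_]xyz
No transition is defined for (C, _); M halts in state C.

C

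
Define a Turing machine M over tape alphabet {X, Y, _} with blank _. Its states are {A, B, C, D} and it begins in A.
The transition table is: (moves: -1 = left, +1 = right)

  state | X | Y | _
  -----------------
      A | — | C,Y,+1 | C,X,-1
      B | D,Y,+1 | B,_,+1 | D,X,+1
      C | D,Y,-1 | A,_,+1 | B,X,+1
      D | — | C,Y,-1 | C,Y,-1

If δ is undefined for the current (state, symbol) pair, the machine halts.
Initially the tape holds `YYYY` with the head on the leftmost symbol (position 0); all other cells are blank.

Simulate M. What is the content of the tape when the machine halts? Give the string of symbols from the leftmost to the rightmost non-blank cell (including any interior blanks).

Y_YX_YXYY

state=A head=0 tape=[Y]YYY_____   (A,Y)→(C,Y,+1)
state=C head=1 tape=Y[Y]YY_____   (C,Y)→(A,_,+1)
state=A head=2 tape=Y_[Y]Y_____   (A,Y)→(C,Y,+1)
state=C head=3 tape=Y_Y[Y]_____   (C,Y)→(A,_,+1)
state=A head=4 tape=Y_Y_[_]____   (A,_)→(C,X,-1)
state=C head=3 tape=Y_Y[_]X____   (C,_)→(B,X,+1)
state=B head=4 tape=Y_YX[X]____   (B,X)→(D,Y,+1)
state=D head=5 tape=Y_YXY[_]___   (D,_)→(C,Y,-1)
state=C head=4 tape=Y_YX[Y]Y___   (C,Y)→(A,_,+1)
state=A head=5 tape=Y_YX_[Y]___   (A,Y)→(C,Y,+1)
state=C head=6 tape=Y_YX_Y[_]__   (C,_)→(B,X,+1)
state=B head=7 tape=Y_YX_YX[_]_   (B,_)→(D,X,+1)
state=D head=8 tape=Y_YX_YXX[_]   (D,_)→(C,Y,-1)
state=C head=7 tape=Y_YX_YX[X]Y   (C,X)→(D,Y,-1)
state=D head=6 tape=Y_YX_Y[X]YY
The non-blank tape span at halt is Y_YX_YXYY.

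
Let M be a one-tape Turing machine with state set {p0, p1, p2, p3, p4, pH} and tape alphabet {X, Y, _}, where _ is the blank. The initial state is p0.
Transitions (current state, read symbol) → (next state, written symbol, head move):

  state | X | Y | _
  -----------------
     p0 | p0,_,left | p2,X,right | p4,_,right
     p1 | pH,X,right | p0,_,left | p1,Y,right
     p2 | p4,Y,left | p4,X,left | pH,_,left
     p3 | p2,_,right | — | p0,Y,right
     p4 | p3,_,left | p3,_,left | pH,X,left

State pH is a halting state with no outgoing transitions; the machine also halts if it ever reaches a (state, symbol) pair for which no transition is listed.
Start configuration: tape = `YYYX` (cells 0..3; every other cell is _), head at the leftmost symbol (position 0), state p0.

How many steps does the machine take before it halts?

p0 | _[Y]YYX_   read Y → write X, move right, go to p2
p2 | _X[Y]YX_   read Y → write X, move left, go to p4
p4 | _[X]XYX_   read X → write _, move left, go to p3
p3 | [_]_XYX_   read _ → write Y, move right, go to p0
p0 | Y[_]XYX_   read _ → write _, move right, go to p4
p4 | Y_[X]YX_   read X → write _, move left, go to p3
p3 | Y[_]_YX_   read _ → write Y, move right, go to p0
p0 | YY[_]YX_   read _ → write _, move right, go to p4
p4 | YY_[Y]X_   read Y → write _, move left, go to p3
p3 | YY[_]_X_   read _ → write Y, move right, go to p0
p0 | YYY[_]X_   read _ → write _, move right, go to p4
p4 | YYY_[X]_   read X → write _, move left, go to p3
p3 | YYY[_]__   read _ → write Y, move right, go to p0
p0 | YYYY[_]_   read _ → write _, move right, go to p4
p4 | YYYY_[_]   read _ → write X, move left, go to pH
pH | YYYY[_]X
M halts after 15 transitions.

15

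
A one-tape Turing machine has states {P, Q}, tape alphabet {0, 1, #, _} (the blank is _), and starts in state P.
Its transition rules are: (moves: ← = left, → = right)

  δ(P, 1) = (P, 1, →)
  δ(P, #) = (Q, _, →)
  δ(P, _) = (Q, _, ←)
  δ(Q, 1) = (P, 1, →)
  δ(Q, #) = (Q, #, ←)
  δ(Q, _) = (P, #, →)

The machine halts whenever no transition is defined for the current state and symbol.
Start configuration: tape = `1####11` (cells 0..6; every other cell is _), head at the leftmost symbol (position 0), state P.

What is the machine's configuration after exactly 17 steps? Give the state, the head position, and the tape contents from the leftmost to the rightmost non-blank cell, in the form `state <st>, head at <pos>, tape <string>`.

state P, head at 7, tape 1###_11

P | [1]####11_   read 1 → write 1, move →, go to P
P | 1[#]###11_   read # → write _, move →, go to Q
Q | 1_[#]##11_   read # → write #, move ←, go to Q
Q | 1[_]###11_   read _ → write #, move →, go to P
P | 1#[#]##11_   read # → write _, move →, go to Q
Q | 1#_[#]#11_   read # → write #, move ←, go to Q
Q | 1#[_]##11_   read _ → write #, move →, go to P
P | 1##[#]#11_   read # → write _, move →, go to Q
Q | 1##_[#]11_   read # → write #, move ←, go to Q
Q | 1##[_]#11_   read _ → write #, move →, go to P
P | 1###[#]11_   read # → write _, move →, go to Q
Q | 1###_[1]1_   read 1 → write 1, move →, go to P
P | 1###_1[1]_   read 1 → write 1, move →, go to P
P | 1###_11[_]   read _ → write _, move ←, go to Q
Q | 1###_1[1]_   read 1 → write 1, move →, go to P
P | 1###_11[_]   read _ → write _, move ←, go to Q
Q | 1###_1[1]_   read 1 → write 1, move →, go to P
P | 1###_11[_]
After 17 steps: state P, head at 7, tape 1###_11.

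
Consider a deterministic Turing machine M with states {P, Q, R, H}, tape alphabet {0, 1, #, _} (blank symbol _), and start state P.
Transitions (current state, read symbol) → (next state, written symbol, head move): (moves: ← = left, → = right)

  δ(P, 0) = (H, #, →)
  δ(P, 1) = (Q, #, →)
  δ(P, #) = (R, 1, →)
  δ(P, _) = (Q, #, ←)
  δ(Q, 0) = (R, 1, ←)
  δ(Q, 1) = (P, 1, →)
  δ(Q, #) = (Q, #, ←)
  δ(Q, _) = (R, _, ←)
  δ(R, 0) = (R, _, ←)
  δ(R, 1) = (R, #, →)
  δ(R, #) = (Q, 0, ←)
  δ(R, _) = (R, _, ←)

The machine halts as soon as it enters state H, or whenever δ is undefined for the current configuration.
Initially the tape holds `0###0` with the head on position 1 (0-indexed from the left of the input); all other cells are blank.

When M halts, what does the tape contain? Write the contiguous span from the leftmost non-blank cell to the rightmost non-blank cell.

state=P head=1 tape=0[#]##0   (P,#)→(R,1,→)
state=R head=2 tape=01[#]#0   (R,#)→(Q,0,←)
state=Q head=1 tape=0[1]0#0   (Q,1)→(P,1,→)
state=P head=2 tape=01[0]#0   (P,0)→(H,#,→)
state=H head=3 tape=01#[#]0
The non-blank tape span at halt is 01##0.

01##0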